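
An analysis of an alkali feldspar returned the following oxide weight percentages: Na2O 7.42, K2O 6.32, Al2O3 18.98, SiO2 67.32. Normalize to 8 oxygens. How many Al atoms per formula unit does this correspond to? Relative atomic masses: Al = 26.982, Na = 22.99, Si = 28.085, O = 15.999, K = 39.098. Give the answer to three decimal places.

0.997 Al apfu

Na2O: 7.42/61.979 = 0.11972 mol → 0.23944 mol Na, 0.11972 mol O.
K2O: 6.32/94.195 = 0.06709 mol → 0.13418 mol K, 0.06709 mol O.
Al2O3: 18.98/101.961 = 0.18615 mol → 0.37230 mol Al, 0.55845 mol O.
SiO2: 67.32/60.083 = 1.12045 mol → 1.12045 mol Si, 2.24090 mol O.
Total oxygen = 2.98616 mol. Normalization factor = 8/2.98616 = 2.67903.
Al per 8 O = 0.37230 × 2.67903 = 0.997.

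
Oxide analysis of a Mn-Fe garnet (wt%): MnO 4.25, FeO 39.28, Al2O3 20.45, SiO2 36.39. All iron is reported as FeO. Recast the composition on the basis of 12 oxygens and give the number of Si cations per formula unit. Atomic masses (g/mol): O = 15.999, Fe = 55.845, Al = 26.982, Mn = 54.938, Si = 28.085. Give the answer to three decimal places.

3.004 Si apfu

4.25 wt% MnO ÷ 70.937 g/mol = 0.05991 mol, giving 0.05991 Mn and 0.05991 O.
39.28 wt% FeO ÷ 71.844 g/mol = 0.54674 mol, giving 0.54674 Fe and 0.54674 O.
20.45 wt% Al2O3 ÷ 101.961 g/mol = 0.20057 mol, giving 0.40114 Al and 0.60171 O.
36.39 wt% SiO2 ÷ 60.083 g/mol = 0.60566 mol, giving 0.60566 Si and 1.21132 O.
Oxygen sums to 2.41968; scaling by 12/2.41968 = 4.95933 puts the formula on 12 O.
Si: 0.60566 × 4.95933 = 3.004 atoms per formula unit.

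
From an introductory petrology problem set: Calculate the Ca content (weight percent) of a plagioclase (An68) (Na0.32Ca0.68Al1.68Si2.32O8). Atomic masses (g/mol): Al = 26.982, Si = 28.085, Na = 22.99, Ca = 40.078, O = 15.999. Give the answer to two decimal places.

Molar mass of Na0.32Ca0.68Al1.68Si2.32O8: 0.32*22.99 + 0.68*40.078 + 1.68*26.982 + 2.32*28.085 + 8*15.999 = 273.089 g/mol.
Mass of Ca per formula unit: 0.68 × 40.078 = 27.253 g.
Weight fraction Ca = 27.253 / 273.089 = 0.0998.

9.98 weight percent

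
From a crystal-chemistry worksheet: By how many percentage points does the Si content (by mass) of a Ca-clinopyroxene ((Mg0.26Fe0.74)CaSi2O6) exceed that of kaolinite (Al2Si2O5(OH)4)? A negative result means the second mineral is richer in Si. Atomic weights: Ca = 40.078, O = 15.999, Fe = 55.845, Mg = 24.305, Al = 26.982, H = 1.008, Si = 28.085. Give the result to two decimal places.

1.66 percentage points

Si in (Mg0.26Fe0.74)CaSi2O6: molar mass 239.887 g/mol; 2×28.085 = 56.170 g → 23.42 wt%.
Si in Al2Si2O5(OH)4: molar mass 258.157 g/mol; 2×28.085 = 56.170 g → 21.76 wt%.
Difference = 23.42 − 21.76 = 1.66 percentage points.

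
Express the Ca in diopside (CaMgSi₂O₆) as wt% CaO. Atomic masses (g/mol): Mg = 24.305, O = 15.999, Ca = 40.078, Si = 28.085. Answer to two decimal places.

Formula mass = 216.547 g/mol.
1 Ca → 1.0000 mol CaO per formula unit; M(CaO) = 56.077, so CaO mass = 56.077 g.
56.077/216.547 × 100 = 25.90 wt%.

25.90 wt%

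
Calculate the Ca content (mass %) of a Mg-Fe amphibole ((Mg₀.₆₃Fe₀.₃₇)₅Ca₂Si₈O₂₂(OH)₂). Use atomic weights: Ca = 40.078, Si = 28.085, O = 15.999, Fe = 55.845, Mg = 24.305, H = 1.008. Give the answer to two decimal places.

9.21 mass %

Formula mass = 3.15*24.305 + 1.85*55.845 + 2*40.078 + 8*28.085 + 24*15.999 + 2*1.008 = 870.702 g/mol, of which 80.156 g is Ca.
So Ca makes up 80.156/870.702 = 0.0921 of the mass, i.e. 9.21%.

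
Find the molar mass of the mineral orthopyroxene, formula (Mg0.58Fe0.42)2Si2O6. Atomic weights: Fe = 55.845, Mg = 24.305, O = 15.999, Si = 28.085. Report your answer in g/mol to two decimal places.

The formula mass is the sum 1.16·24.305 + 0.84·55.845 + 2·28.085 + 6·15.999.

227.27 g/mol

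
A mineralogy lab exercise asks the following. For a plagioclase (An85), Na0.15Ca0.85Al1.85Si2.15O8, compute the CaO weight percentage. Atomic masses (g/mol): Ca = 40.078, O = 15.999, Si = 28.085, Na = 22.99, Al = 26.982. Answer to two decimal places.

Molar mass of Na0.15Ca0.85Al1.85Si2.15O8 = 0.15·22.99 + 0.85·40.078 + 1.85·26.982 + 2.15·28.085 + 8·15.999 = 275.806 g/mol.
Each formula unit contains 0.85 Ca, equivalent to 0.85/1 = 0.8500 mol CaO.
M(CaO) = 1×40.078 + 1×15.999 = 56.077 g/mol.
Mass of CaO per formula unit = 0.8500 × 56.077 = 47.665 g.
CaO wt% = 47.665 / 275.806 × 100 = 17.28%.

17.28 wt%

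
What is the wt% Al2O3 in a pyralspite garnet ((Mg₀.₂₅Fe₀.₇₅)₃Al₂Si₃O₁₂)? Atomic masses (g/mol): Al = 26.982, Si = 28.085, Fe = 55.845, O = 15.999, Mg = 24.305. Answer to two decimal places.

Molar mass of (Mg₀.₂₅Fe₀.₇₅)₃Al₂Si₃O₁₂ = 0.75×24.305 + 2.25×55.845 + 2×26.982 + 3×28.085 + 12×15.999 = 474.087 g/mol.
Each formula unit contains 2 Al, equivalent to 2/2 = 1.0000 mol Al2O3.
M(Al2O3) = 2×26.982 + 3×15.999 = 101.961 g/mol.
Mass of Al2O3 per formula unit = 1.0000 × 101.961 = 101.961 g.
Al2O3 wt% = 101.961 / 474.087 × 100 = 21.51%.

21.51 wt%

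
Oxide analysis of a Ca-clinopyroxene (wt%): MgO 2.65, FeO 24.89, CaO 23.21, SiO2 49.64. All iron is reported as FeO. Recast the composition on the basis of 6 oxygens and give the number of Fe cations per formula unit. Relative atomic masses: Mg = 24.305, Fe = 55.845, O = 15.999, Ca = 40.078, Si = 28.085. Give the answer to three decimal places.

MgO (M=40.304): mol = 0.06575; Mg = 0.06575, O = 0.06575.
FeO (M=71.844): mol = 0.34645; Fe = 0.34645, O = 0.34645.
CaO (M=56.077): mol = 0.41390; Ca = 0.41390, O = 0.41390.
SiO2 (M=60.083): mol = 0.82619; Si = 0.82619, O = 1.65238.
ΣO = 2.47848; factor = 6/ΣO = 2.42084.
Fe apfu = 0.34645 × 2.42084 = 0.839.

0.839 Fe apfu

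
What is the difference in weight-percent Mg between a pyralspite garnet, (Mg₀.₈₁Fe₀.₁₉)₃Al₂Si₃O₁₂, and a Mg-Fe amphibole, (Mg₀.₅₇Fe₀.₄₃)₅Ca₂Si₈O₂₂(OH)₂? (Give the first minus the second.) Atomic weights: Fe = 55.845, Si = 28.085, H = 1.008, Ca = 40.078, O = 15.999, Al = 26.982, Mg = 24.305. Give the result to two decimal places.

First mineral: 59.061 g Mg in 421.100 g formula = 14.03 wt% Mg.
Second mineral: 69.269 g Mg in 880.164 g formula = 7.87 wt% Mg.
14.03% − 7.87% gives a difference of 6.16 percentage points.

6.16 percentage points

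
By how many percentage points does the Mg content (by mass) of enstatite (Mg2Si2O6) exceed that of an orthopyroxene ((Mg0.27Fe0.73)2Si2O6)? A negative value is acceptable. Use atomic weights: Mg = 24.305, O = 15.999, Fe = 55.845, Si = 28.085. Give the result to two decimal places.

18.89 percentage points

M(Mg2Si2O6) = 200.774 g/mol, so wt% Mg = 48.610/200.774 × 100 = 24.21%.
M((Mg0.27Fe0.73)2Si2O6) = 246.822 g/mol, so wt% Mg = 13.125/246.822 × 100 = 5.32%.
24.21 − 5.32 = 18.89 pp.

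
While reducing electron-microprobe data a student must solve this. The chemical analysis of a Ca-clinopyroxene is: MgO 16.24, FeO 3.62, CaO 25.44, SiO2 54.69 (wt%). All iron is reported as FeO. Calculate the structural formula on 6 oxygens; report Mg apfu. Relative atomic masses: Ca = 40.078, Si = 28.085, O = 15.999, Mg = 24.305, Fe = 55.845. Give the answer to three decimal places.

0.886 Mg apfu

MgO: 16.24/40.304 = 0.40294 mol → 0.40294 mol Mg, 0.40294 mol O.
FeO: 3.62/71.844 = 0.05039 mol → 0.05039 mol Fe, 0.05039 mol O.
CaO: 25.44/56.077 = 0.45366 mol → 0.45366 mol Ca, 0.45366 mol O.
SiO2: 54.69/60.083 = 0.91024 mol → 0.91024 mol Si, 1.82048 mol O.
Total oxygen = 2.72747 mol. Normalization factor = 6/2.72747 = 2.19984.
Mg per 6 O = 0.40294 × 2.19984 = 0.886.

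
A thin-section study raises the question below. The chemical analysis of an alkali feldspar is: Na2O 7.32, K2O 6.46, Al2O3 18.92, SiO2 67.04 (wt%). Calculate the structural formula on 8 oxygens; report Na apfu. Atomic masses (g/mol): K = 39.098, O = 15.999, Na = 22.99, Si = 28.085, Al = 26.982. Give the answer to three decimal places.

Na2O: 7.32/61.979 = 0.11810 mol → 0.23620 mol Na, 0.11810 mol O.
K2O: 6.46/94.195 = 0.06858 mol → 0.13716 mol K, 0.06858 mol O.
Al2O3: 18.92/101.961 = 0.18556 mol → 0.37112 mol Al, 0.55668 mol O.
SiO2: 67.04/60.083 = 1.11579 mol → 1.11579 mol Si, 2.23158 mol O.
Total oxygen = 2.97494 mol. Normalization factor = 8/2.97494 = 2.68913.
Na per 8 O = 0.23620 × 2.68913 = 0.635.

0.635 Na apfu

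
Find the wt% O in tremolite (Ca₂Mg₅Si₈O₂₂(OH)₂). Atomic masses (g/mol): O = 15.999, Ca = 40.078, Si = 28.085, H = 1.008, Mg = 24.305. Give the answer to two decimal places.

Formula mass = 2*40.078 + 5*24.305 + 8*28.085 + 24*15.999 + 2*1.008 = 812.353 g/mol, of which 383.976 g is O.
So O makes up 383.976/812.353 = 0.4727 of the mass, i.e. 47.27%.

47.27 mass %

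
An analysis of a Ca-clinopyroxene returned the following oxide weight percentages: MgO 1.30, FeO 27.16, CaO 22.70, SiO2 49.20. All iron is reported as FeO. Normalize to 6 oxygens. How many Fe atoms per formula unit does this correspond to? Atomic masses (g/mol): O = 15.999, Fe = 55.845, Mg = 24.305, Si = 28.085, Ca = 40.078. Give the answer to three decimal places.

MgO: 1.30/40.304 = 0.03225 mol → 0.03225 mol Mg, 0.03225 mol O.
FeO: 27.16/71.844 = 0.37804 mol → 0.37804 mol Fe, 0.37804 mol O.
CaO: 22.70/56.077 = 0.40480 mol → 0.40480 mol Ca, 0.40480 mol O.
SiO2: 49.20/60.083 = 0.81887 mol → 0.81887 mol Si, 1.63774 mol O.
Total oxygen = 2.45283 mol. Normalization factor = 6/2.45283 = 2.44615.
Fe per 6 O = 0.37804 × 2.44615 = 0.925.

0.925 Fe apfu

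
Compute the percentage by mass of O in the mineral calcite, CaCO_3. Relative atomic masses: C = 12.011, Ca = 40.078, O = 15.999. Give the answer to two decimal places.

M(CaCO_3) = 100.086 g/mol.
O contributes 3 × 15.999 = 47.997 g per mole.
47.997/100.086 = 0.4796 → 47.96%.

47.96 weight percent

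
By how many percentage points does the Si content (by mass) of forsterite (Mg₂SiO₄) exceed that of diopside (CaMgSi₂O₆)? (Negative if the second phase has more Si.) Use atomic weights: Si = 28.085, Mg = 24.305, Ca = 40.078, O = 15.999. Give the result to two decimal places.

-5.98 percentage points

M(Mg₂SiO₄) = 140.691 g/mol, so wt% Si = 28.085/140.691 × 100 = 19.96%.
M(CaMgSi₂O₆) = 216.547 g/mol, so wt% Si = 56.170/216.547 × 100 = 25.94%.
19.96 − 25.94 = -5.98 pp.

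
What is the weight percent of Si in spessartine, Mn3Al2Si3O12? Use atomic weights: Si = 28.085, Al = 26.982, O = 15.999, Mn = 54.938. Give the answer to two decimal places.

17.02 mass %

Molar mass of Mn3Al2Si3O12: 3·54.938 + 2·26.982 + 3·28.085 + 12·15.999 = 495.021 g/mol.
Mass of Si per formula unit: 3 × 28.085 = 84.255 g.
Weight fraction Si = 84.255 / 495.021 = 0.1702.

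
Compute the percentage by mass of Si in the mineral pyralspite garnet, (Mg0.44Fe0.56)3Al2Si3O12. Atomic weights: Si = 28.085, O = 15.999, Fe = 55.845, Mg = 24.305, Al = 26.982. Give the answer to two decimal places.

Molar mass of (Mg0.44Fe0.56)3Al2Si3O12: 1.32·24.305 + 1.68·55.845 + 2·26.982 + 3·28.085 + 12·15.999 = 456.109 g/mol.
Mass of Si per formula unit: 3 × 28.085 = 84.255 g.
Weight fraction Si = 84.255 / 456.109 = 0.1847.

18.47 weight percent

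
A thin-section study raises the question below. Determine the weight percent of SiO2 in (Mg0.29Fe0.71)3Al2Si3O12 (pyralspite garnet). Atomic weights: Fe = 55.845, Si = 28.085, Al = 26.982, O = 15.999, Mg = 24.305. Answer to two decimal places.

38.33 wt%

Formula mass = 470.302 g/mol.
3 Si → 3.0000 mol SiO2 per formula unit; M(SiO2) = 60.083, so SiO2 mass = 180.249 g.
180.249/470.302 × 100 = 38.33 wt%.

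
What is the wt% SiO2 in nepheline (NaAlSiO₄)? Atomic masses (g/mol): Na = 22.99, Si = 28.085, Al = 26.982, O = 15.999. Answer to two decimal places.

42.30 wt%

Formula mass = 142.053 g/mol.
1 Si → 1.0000 mol SiO2 per formula unit; M(SiO2) = 60.083, so SiO2 mass = 60.083 g.
60.083/142.053 × 100 = 42.30 wt%.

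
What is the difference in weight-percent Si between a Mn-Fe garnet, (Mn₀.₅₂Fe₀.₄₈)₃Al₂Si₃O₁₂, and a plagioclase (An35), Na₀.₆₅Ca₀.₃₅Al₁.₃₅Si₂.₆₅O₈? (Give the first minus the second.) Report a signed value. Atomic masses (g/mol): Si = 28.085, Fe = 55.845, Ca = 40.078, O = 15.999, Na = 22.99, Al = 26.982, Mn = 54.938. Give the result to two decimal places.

-10.81 percentage points

M((Mn₀.₅₂Fe₀.₄₈)₃Al₂Si₃O₁₂) = 496.327 g/mol, so wt% Si = 84.255/496.327 × 100 = 16.98%.
M(Na₀.₆₅Ca₀.₃₅Al₁.₃₅Si₂.₆₅O₈) = 267.814 g/mol, so wt% Si = 74.425/267.814 × 100 = 27.79%.
16.98 − 27.79 = -10.81 pp.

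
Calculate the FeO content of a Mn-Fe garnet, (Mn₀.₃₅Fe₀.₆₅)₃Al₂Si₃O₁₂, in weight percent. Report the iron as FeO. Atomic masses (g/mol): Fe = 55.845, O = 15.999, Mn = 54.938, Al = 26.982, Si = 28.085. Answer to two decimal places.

M((Mn₀.₃₅Fe₀.₆₅)₃Al₂Si₃O₁₂) = 496.790 g/mol; M(FeO) = 71.844 g/mol.
Moles FeO per formula unit = 1.95 Fe ÷ 1 = 1.9500.
FeO fraction = (1.9500 × 71.844) / 496.790 = 140.096/496.790 = 0.2820.

28.20 wt%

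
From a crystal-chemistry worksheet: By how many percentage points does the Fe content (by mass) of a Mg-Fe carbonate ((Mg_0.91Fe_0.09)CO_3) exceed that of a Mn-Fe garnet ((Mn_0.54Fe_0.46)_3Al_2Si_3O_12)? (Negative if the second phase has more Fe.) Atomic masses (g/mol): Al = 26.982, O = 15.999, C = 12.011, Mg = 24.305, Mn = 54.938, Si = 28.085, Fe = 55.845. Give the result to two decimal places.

-9.76 percentage points

Fe in (Mg_0.91Fe_0.09)CO_3: molar mass 87.152 g/mol; 0.09×55.845 = 5.026 g → 5.77 wt%.
Fe in (Mn_0.54Fe_0.46)_3Al_2Si_3O_12: molar mass 496.273 g/mol; 1.38×55.845 = 77.066 g → 15.53 wt%.
Difference = 5.77 − 15.53 = -9.76 percentage points.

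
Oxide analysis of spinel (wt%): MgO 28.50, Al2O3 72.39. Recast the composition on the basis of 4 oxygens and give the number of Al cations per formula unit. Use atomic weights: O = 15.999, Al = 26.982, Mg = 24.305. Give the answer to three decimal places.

28.50 wt% MgO ÷ 40.304 g/mol = 0.70713 mol, giving 0.70713 Mg and 0.70713 O.
72.39 wt% Al2O3 ÷ 101.961 g/mol = 0.70998 mol, giving 1.41996 Al and 2.12994 O.
Oxygen sums to 2.83707; scaling by 4/2.83707 = 1.40991 puts the formula on 4 O.
Al: 1.41996 × 1.40991 = 2.002 atoms per formula unit.

2.002 Al apfu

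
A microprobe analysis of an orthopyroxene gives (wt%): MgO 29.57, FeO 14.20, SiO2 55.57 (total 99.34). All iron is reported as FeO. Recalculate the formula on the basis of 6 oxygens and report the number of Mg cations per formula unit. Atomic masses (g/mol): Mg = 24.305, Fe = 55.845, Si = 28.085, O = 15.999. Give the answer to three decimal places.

1.583 Mg apfu

29.57 wt% MgO ÷ 40.304 g/mol = 0.73367 mol, giving 0.73367 Mg and 0.73367 O.
14.20 wt% FeO ÷ 71.844 g/mol = 0.19765 mol, giving 0.19765 Fe and 0.19765 O.
55.57 wt% SiO2 ÷ 60.083 g/mol = 0.92489 mol, giving 0.92489 Si and 1.84978 O.
Oxygen sums to 2.78110; scaling by 6/2.78110 = 2.15742 puts the formula on 6 O.
Mg: 0.73367 × 2.15742 = 1.583 atoms per formula unit.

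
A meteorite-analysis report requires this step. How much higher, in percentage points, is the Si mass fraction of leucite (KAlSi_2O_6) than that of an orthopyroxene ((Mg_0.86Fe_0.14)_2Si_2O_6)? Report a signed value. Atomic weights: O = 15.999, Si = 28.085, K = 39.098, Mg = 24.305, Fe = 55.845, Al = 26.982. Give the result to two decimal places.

-1.06 percentage points

First mineral: 56.170 g Si in 218.244 g formula = 25.74 wt% Si.
Second mineral: 56.170 g Si in 209.605 g formula = 26.80 wt% Si.
25.74% − 26.80% gives a difference of -1.06 percentage points.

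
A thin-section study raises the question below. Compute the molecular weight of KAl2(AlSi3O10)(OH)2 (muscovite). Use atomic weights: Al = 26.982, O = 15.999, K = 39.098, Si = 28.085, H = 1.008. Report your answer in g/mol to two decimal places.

398.30 g/mol

K: 1 × 39.098 = 39.0980
Al: 3 × 26.982 = 80.9460
Si: 3 × 28.085 = 84.2550
O: 12 × 15.999 = 191.9880
H: 2 × 1.008 = 2.0160
Summing the contributions gives the formula mass.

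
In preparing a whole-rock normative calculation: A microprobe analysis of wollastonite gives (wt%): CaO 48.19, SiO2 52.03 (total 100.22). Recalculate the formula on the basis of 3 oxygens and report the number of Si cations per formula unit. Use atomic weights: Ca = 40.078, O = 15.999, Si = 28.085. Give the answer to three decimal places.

1.003 Si apfu

48.19 wt% CaO ÷ 56.077 g/mol = 0.85935 mol, giving 0.85935 Ca and 0.85935 O.
52.03 wt% SiO2 ÷ 60.083 g/mol = 0.86597 mol, giving 0.86597 Si and 1.73194 O.
Oxygen sums to 2.59129; scaling by 3/2.59129 = 1.15772 puts the formula on 3 O.
Si: 0.86597 × 1.15772 = 1.003 atoms per formula unit.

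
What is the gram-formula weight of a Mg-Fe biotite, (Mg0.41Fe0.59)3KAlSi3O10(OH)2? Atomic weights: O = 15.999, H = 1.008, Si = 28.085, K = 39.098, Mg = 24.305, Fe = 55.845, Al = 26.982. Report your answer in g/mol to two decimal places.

The formula mass is the sum 1.23*24.305 + 1.77*55.845 + 1*39.098 + 1*26.982 + 3*28.085 + 12*15.999 + 2*1.008.

473.08 g/mol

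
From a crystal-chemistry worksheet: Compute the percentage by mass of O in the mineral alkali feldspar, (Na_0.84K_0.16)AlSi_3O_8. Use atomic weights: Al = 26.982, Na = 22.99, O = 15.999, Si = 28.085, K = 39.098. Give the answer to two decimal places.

Molar mass of (Na_0.84K_0.16)AlSi_3O_8: 0.84·22.99 + 0.16·39.098 + 1·26.982 + 3·28.085 + 8·15.999 = 264.796 g/mol.
Mass of O per formula unit: 8 × 15.999 = 127.992 g.
Weight fraction O = 127.992 / 264.796 = 0.4834.

48.34 mass %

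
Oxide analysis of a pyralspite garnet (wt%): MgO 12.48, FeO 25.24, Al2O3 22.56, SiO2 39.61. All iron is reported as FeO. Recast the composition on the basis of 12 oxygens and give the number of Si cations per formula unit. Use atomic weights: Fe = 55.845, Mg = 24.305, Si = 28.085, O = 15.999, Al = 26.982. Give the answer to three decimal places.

MgO (M=40.304): mol = 0.30965; Mg = 0.30965, O = 0.30965.
FeO (M=71.844): mol = 0.35132; Fe = 0.35132, O = 0.35132.
Al2O3 (M=101.961): mol = 0.22126; Al = 0.44252, O = 0.66378.
SiO2 (M=60.083): mol = 0.65925; Si = 0.65925, O = 1.31850.
ΣO = 2.64325; factor = 12/ΣO = 4.53987.
Si apfu = 0.65925 × 4.53987 = 2.993.

2.993 Si apfu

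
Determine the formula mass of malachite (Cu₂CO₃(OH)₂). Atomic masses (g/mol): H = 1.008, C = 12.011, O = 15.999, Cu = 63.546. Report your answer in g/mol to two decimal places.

The formula mass is the sum 2·63.546 + 1·12.011 + 5·15.999 + 2·1.008.

221.11 g/mol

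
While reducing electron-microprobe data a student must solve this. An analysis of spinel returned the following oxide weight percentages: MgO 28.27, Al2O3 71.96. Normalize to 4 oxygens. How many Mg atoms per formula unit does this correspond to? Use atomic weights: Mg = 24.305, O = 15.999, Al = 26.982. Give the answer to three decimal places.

0.995 Mg apfu

28.27 wt% MgO ÷ 40.304 g/mol = 0.70142 mol, giving 0.70142 Mg and 0.70142 O.
71.96 wt% Al2O3 ÷ 101.961 g/mol = 0.70576 mol, giving 1.41152 Al and 2.11728 O.
Oxygen sums to 2.81870; scaling by 4/2.81870 = 1.41909 puts the formula on 4 O.
Mg: 0.70142 × 1.41909 = 0.995 atoms per formula unit.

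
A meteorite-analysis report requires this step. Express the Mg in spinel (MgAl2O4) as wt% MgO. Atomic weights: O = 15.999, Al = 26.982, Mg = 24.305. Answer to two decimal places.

M(MgAl2O4) = 142.265 g/mol; M(MgO) = 40.304 g/mol.
Moles MgO per formula unit = 1 Mg ÷ 1 = 1.0000.
MgO fraction = (1.0000 × 40.304) / 142.265 = 40.304/142.265 = 0.2833.

28.33 wt%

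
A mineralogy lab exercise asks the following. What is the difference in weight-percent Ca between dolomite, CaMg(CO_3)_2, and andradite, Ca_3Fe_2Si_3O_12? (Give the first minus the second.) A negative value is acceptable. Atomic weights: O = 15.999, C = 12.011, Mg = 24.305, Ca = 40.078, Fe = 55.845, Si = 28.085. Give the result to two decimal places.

-1.93 percentage points

Ca in CaMg(CO_3)_2: molar mass 184.399 g/mol; 1×40.078 = 40.078 g → 21.73 wt%.
Ca in Ca_3Fe_2Si_3O_12: molar mass 508.167 g/mol; 3×40.078 = 120.234 g → 23.66 wt%.
Difference = 21.73 − 23.66 = -1.93 percentage points.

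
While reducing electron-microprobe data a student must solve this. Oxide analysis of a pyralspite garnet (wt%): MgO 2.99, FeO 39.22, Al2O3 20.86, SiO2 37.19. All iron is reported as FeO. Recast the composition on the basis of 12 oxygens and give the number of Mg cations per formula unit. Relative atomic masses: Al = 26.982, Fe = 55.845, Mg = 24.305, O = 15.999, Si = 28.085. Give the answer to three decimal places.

0.360 Mg apfu

MgO (M=40.304): mol = 0.07419; Mg = 0.07419, O = 0.07419.
FeO (M=71.844): mol = 0.54591; Fe = 0.54591, O = 0.54591.
Al2O3 (M=101.961): mol = 0.20459; Al = 0.40918, O = 0.61377.
SiO2 (M=60.083): mol = 0.61898; Si = 0.61898, O = 1.23796.
ΣO = 2.47183; factor = 12/ΣO = 4.85470.
Mg apfu = 0.07419 × 4.85470 = 0.360.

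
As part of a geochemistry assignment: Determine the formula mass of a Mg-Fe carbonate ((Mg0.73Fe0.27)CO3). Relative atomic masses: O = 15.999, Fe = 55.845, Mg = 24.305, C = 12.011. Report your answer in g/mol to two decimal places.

92.83 g/mol

M = 0.73(24.305) + 0.27(55.845) + 1(12.011) + 3(15.999)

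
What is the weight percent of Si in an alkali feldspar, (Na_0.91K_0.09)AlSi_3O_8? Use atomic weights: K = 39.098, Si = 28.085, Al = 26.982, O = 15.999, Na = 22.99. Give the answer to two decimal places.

31.95 wt%

Formula mass = 0.91*22.99 + 0.09*39.098 + 1*26.982 + 3*28.085 + 8*15.999 = 263.669 g/mol, of which 84.255 g is Si.
So Si makes up 84.255/263.669 = 0.3195 of the mass, i.e. 31.95%.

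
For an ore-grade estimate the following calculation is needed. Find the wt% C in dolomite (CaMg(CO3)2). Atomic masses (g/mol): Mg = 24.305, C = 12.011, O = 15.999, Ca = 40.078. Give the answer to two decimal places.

13.03 wt%

M(CaMg(CO3)2) = 184.399 g/mol.
C contributes 2 × 12.011 = 24.022 g per mole.
24.022/184.399 = 0.1303 → 13.03%.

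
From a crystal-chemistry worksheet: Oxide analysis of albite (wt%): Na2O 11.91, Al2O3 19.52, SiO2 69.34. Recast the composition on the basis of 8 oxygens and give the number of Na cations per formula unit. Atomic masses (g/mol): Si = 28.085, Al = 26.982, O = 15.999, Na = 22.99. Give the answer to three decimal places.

1.000 Na apfu

Na2O (M=61.979): mol = 0.19216; Na = 0.38432, O = 0.19216.
Al2O3 (M=101.961): mol = 0.19145; Al = 0.38290, O = 0.57435.
SiO2 (M=60.083): mol = 1.15407; Si = 1.15407, O = 2.30814.
ΣO = 3.07465; factor = 8/ΣO = 2.60192.
Na apfu = 0.38432 × 2.60192 = 1.000.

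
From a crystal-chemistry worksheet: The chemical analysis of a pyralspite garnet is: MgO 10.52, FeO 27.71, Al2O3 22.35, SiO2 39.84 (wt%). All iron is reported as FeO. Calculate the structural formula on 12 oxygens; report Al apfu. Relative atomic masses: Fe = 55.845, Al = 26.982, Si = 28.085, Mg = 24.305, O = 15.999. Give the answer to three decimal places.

2.000 Al apfu

10.52 wt% MgO ÷ 40.304 g/mol = 0.26102 mol, giving 0.26102 Mg and 0.26102 O.
27.71 wt% FeO ÷ 71.844 g/mol = 0.38570 mol, giving 0.38570 Fe and 0.38570 O.
22.35 wt% Al2O3 ÷ 101.961 g/mol = 0.21920 mol, giving 0.43840 Al and 0.65760 O.
39.84 wt% SiO2 ÷ 60.083 g/mol = 0.66308 mol, giving 0.66308 Si and 1.32616 O.
Oxygen sums to 2.63048; scaling by 12/2.63048 = 4.56191 puts the formula on 12 O.
Al: 0.43840 × 4.56191 = 2.000 atoms per formula unit.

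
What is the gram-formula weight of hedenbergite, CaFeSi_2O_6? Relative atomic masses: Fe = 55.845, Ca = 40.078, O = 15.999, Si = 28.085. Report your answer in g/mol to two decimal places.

248.09 g/mol

Ca: 1 × 40.078 = 40.0780
Fe: 1 × 55.845 = 55.8450
Si: 2 × 28.085 = 56.1700
O: 6 × 15.999 = 95.9940
Summing the contributions gives the formula mass.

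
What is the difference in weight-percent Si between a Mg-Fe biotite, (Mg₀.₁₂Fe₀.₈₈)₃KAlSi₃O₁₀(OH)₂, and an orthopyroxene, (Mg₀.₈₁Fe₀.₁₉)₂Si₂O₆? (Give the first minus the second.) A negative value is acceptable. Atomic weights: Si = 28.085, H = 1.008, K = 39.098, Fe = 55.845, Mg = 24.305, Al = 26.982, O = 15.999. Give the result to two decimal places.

-9.57 percentage points

First mineral: 84.255 g Si in 500.520 g formula = 16.83 wt% Si.
Second mineral: 56.170 g Si in 212.759 g formula = 26.40 wt% Si.
16.83% − 26.40% gives a difference of -9.57 percentage points.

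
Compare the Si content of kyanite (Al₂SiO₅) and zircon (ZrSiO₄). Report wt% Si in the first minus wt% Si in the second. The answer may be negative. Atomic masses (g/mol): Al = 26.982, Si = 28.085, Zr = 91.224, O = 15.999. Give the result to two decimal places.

Si in Al₂SiO₅: molar mass 162.044 g/mol; 1×28.085 = 28.085 g → 17.33 wt%.
Si in ZrSiO₄: molar mass 183.305 g/mol; 1×28.085 = 28.085 g → 15.32 wt%.
Difference = 17.33 − 15.32 = 2.01 percentage points.

2.01 percentage points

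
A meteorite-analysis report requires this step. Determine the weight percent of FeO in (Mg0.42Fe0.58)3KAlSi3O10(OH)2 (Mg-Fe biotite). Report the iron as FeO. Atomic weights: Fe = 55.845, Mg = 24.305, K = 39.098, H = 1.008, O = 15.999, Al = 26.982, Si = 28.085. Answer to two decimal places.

26.48 wt%

Molar mass of (Mg0.42Fe0.58)3KAlSi3O10(OH)2 = 1.26×24.305 + 1.74×55.845 + 1×39.098 + 1×26.982 + 3×28.085 + 12×15.999 + 2×1.008 = 472.134 g/mol.
Each formula unit contains 1.74 Fe, equivalent to 1.74/1 = 1.7400 mol FeO.
M(FeO) = 1×55.845 + 1×15.999 = 71.844 g/mol.
Mass of FeO per formula unit = 1.7400 × 71.844 = 125.009 g.
FeO wt% = 125.009 / 472.134 × 100 = 26.48%.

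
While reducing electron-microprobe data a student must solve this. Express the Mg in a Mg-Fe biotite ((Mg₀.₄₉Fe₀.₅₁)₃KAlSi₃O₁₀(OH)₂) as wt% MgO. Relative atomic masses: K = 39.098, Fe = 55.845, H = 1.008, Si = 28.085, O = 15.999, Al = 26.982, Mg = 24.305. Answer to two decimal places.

M((Mg₀.₄₉Fe₀.₅₁)₃KAlSi₃O₁₀(OH)₂) = 465.510 g/mol; M(MgO) = 40.304 g/mol.
Moles MgO per formula unit = 1.47 Mg ÷ 1 = 1.4700.
MgO fraction = (1.4700 × 40.304) / 465.510 = 59.247/465.510 = 0.1273.

12.73 wt%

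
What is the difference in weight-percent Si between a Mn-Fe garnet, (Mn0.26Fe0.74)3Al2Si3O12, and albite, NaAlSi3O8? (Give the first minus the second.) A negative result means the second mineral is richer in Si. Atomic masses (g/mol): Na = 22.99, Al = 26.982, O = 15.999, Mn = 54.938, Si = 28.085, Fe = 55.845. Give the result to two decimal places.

Si in (Mn0.26Fe0.74)3Al2Si3O12: molar mass 497.035 g/mol; 3×28.085 = 84.255 g → 16.95 wt%.
Si in NaAlSi3O8: molar mass 262.219 g/mol; 3×28.085 = 84.255 g → 32.13 wt%.
Difference = 16.95 − 32.13 = -15.18 percentage points.

-15.18 percentage points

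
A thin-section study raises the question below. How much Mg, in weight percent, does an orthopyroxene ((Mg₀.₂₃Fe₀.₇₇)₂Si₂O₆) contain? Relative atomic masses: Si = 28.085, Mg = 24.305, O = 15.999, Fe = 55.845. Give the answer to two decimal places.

4.48 weight percent

M((Mg₀.₂₃Fe₀.₇₇)₂Si₂O₆) = 249.346 g/mol.
Mg contributes 0.46 × 24.305 = 11.180 g per mole.
11.180/249.346 = 0.0448 → 4.48%.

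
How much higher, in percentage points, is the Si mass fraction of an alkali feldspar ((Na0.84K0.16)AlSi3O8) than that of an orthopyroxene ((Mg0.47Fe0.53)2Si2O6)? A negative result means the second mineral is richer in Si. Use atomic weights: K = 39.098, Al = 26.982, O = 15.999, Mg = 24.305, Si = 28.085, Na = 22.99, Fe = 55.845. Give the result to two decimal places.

7.84 percentage points

Si in (Na0.84K0.16)AlSi3O8: molar mass 264.796 g/mol; 3×28.085 = 84.255 g → 31.82 wt%.
Si in (Mg0.47Fe0.53)2Si2O6: molar mass 234.206 g/mol; 2×28.085 = 56.170 g → 23.98 wt%.
Difference = 31.82 − 23.98 = 7.84 percentage points.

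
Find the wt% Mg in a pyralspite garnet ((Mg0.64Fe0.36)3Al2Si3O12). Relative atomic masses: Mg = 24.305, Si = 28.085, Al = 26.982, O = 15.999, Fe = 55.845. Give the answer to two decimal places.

10.67 weight percent

Formula mass = 1.92×24.305 + 1.08×55.845 + 2×26.982 + 3×28.085 + 12×15.999 = 437.185 g/mol, of which 46.666 g is Mg.
So Mg makes up 46.666/437.185 = 0.1067 of the mass, i.e. 10.67%.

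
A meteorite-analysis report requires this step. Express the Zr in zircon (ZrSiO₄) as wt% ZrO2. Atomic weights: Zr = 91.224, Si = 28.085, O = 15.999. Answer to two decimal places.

67.22 wt%

M(ZrSiO₄) = 183.305 g/mol; M(ZrO2) = 123.222 g/mol.
Moles ZrO2 per formula unit = 1 Zr ÷ 1 = 1.0000.
ZrO2 fraction = (1.0000 × 123.222) / 183.305 = 123.222/183.305 = 0.6722.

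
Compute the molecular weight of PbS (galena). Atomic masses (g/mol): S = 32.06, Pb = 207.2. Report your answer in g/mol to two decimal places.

239.26 g/mol

Pb: 1 × 207.2 = 207.2000
S: 1 × 32.06 = 32.0600
Summing the contributions gives the formula mass.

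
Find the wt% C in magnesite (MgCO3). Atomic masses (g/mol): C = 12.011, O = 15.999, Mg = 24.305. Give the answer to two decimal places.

Molar mass of MgCO3: 1·24.305 + 1·12.011 + 3·15.999 = 84.313 g/mol.
Mass of C per formula unit: 1 × 12.011 = 12.011 g.
Weight fraction C = 12.011 / 84.313 = 0.1425.

14.25 weight percent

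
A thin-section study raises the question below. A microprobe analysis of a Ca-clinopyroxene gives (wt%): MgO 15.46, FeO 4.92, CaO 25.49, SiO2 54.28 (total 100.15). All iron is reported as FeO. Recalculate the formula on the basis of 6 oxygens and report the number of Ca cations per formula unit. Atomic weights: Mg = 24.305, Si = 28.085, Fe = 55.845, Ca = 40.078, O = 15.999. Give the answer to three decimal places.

1.005 Ca apfu

15.46 wt% MgO ÷ 40.304 g/mol = 0.38358 mol, giving 0.38358 Mg and 0.38358 O.
4.92 wt% FeO ÷ 71.844 g/mol = 0.06848 mol, giving 0.06848 Fe and 0.06848 O.
25.49 wt% CaO ÷ 56.077 g/mol = 0.45455 mol, giving 0.45455 Ca and 0.45455 O.
54.28 wt% SiO2 ÷ 60.083 g/mol = 0.90342 mol, giving 0.90342 Si and 1.80684 O.
Oxygen sums to 2.71345; scaling by 6/2.71345 = 2.21121 puts the formula on 6 O.
Ca: 0.45455 × 2.21121 = 1.005 atoms per formula unit.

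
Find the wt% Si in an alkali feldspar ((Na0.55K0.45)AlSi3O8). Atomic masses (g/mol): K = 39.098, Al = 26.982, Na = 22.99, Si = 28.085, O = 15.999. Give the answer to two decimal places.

31.27 mass %

Formula mass = 0.55×22.99 + 0.45×39.098 + 1×26.982 + 3×28.085 + 8×15.999 = 269.468 g/mol, of which 84.255 g is Si.
So Si makes up 84.255/269.468 = 0.3127 of the mass, i.e. 31.27%.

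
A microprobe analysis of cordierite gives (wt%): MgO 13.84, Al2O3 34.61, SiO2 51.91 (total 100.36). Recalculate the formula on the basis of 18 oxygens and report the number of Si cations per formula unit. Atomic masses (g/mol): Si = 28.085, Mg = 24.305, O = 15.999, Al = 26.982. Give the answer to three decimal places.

5.033 Si apfu

13.84 wt% MgO ÷ 40.304 g/mol = 0.34339 mol, giving 0.34339 Mg and 0.34339 O.
34.61 wt% Al2O3 ÷ 101.961 g/mol = 0.33944 mol, giving 0.67888 Al and 1.01832 O.
51.91 wt% SiO2 ÷ 60.083 g/mol = 0.86397 mol, giving 0.86397 Si and 1.72794 O.
Oxygen sums to 3.08965; scaling by 18/3.08965 = 5.82590 puts the formula on 18 O.
Si: 0.86397 × 5.82590 = 5.033 atoms per formula unit.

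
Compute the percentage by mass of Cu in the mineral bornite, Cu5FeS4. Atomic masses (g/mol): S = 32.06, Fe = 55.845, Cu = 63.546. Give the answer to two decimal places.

63.32 mass %

Molar mass of Cu5FeS4: 5·63.546 + 1·55.845 + 4·32.06 = 501.815 g/mol.
Mass of Cu per formula unit: 5 × 63.546 = 317.730 g.
Weight fraction Cu = 317.730 / 501.815 = 0.6332.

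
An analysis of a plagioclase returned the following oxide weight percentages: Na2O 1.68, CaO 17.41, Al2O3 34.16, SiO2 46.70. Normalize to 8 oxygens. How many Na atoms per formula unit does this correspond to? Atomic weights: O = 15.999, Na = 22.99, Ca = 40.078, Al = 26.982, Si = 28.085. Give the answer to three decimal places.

Na2O (M=61.979): mol = 0.02711; Na = 0.05422, O = 0.02711.
CaO (M=56.077): mol = 0.31047; Ca = 0.31047, O = 0.31047.
Al2O3 (M=101.961): mol = 0.33503; Al = 0.67006, O = 1.00509.
SiO2 (M=60.083): mol = 0.77726; Si = 0.77726, O = 1.55452.
ΣO = 2.89719; factor = 8/ΣO = 2.76130.
Na apfu = 0.05422 × 2.76130 = 0.150.

0.150 Na apfu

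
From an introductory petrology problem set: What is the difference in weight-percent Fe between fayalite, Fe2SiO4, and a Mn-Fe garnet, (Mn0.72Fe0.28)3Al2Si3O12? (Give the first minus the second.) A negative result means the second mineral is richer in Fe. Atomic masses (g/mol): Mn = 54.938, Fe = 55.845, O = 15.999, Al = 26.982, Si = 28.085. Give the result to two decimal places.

45.35 percentage points

M(Fe2SiO4) = 203.771 g/mol, so wt% Fe = 111.690/203.771 × 100 = 54.81%.
M((Mn0.72Fe0.28)3Al2Si3O12) = 495.783 g/mol, so wt% Fe = 46.910/495.783 × 100 = 9.46%.
54.81 − 9.46 = 45.35 pp.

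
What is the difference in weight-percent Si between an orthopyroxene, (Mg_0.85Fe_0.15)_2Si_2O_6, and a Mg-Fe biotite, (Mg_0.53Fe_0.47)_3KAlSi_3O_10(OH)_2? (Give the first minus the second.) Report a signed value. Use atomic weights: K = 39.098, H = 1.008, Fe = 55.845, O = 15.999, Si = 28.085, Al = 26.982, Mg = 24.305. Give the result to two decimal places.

8.47 percentage points

First mineral: 56.170 g Si in 210.236 g formula = 26.72 wt% Si.
Second mineral: 84.255 g Si in 461.725 g formula = 18.25 wt% Si.
26.72% − 18.25% gives a difference of 8.47 percentage points.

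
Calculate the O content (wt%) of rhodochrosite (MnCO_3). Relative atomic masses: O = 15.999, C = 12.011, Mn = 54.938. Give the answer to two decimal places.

M(MnCO_3) = 114.946 g/mol.
O contributes 3 × 15.999 = 47.997 g per mole.
47.997/114.946 = 0.4176 → 41.76%.

41.76 wt%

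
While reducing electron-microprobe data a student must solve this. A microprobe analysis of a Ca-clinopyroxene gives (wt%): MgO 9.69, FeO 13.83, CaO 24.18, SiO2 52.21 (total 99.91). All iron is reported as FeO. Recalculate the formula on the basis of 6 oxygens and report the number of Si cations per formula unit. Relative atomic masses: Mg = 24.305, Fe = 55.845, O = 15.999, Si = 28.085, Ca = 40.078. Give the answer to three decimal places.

2.004 Si apfu

9.69 wt% MgO ÷ 40.304 g/mol = 0.24042 mol, giving 0.24042 Mg and 0.24042 O.
13.83 wt% FeO ÷ 71.844 g/mol = 0.19250 mol, giving 0.19250 Fe and 0.19250 O.
24.18 wt% CaO ÷ 56.077 g/mol = 0.43119 mol, giving 0.43119 Ca and 0.43119 O.
52.21 wt% SiO2 ÷ 60.083 g/mol = 0.86896 mol, giving 0.86896 Si and 1.73792 O.
Oxygen sums to 2.60203; scaling by 6/2.60203 = 2.30589 puts the formula on 6 O.
Si: 0.86896 × 2.30589 = 2.004 atoms per formula unit.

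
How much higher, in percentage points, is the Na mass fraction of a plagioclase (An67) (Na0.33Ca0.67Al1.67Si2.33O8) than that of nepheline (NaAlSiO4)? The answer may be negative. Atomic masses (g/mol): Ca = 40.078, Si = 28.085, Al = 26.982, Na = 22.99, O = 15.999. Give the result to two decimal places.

-13.40 percentage points

First mineral: 7.587 g Na in 272.929 g formula = 2.78 wt% Na.
Second mineral: 22.990 g Na in 142.053 g formula = 16.18 wt% Na.
2.78% − 16.18% gives a difference of -13.40 percentage points.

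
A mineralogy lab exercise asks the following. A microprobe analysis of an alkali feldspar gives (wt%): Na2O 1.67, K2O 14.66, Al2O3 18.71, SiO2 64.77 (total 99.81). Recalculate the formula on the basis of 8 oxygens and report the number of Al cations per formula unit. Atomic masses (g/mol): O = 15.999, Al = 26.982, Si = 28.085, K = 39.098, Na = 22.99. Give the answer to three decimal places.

Na2O: 1.67/61.979 = 0.02694 mol → 0.05388 mol Na, 0.02694 mol O.
K2O: 14.66/94.195 = 0.15563 mol → 0.31126 mol K, 0.15563 mol O.
Al2O3: 18.71/101.961 = 0.18350 mol → 0.36700 mol Al, 0.55050 mol O.
SiO2: 64.77/60.083 = 1.07801 mol → 1.07801 mol Si, 2.15602 mol O.
Total oxygen = 2.88909 mol. Normalization factor = 8/2.88909 = 2.76904.
Al per 8 O = 0.36700 × 2.76904 = 1.016.

1.016 Al apfu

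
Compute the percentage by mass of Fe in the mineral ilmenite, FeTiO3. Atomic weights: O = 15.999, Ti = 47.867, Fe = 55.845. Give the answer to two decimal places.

36.81 wt%

Formula mass = 1×55.845 + 1×47.867 + 3×15.999 = 151.709 g/mol, of which 55.845 g is Fe.
So Fe makes up 55.845/151.709 = 0.3681 of the mass, i.e. 36.81%.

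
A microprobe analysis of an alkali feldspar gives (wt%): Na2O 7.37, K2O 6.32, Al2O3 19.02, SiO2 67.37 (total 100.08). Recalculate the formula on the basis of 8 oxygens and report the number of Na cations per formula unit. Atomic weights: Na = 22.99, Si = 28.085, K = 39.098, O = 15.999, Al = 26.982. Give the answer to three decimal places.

0.637 Na apfu

Na2O: 7.37/61.979 = 0.11891 mol → 0.23782 mol Na, 0.11891 mol O.
K2O: 6.32/94.195 = 0.06709 mol → 0.13418 mol K, 0.06709 mol O.
Al2O3: 19.02/101.961 = 0.18654 mol → 0.37308 mol Al, 0.55962 mol O.
SiO2: 67.37/60.083 = 1.12128 mol → 1.12128 mol Si, 2.24256 mol O.
Total oxygen = 2.98818 mol. Normalization factor = 8/2.98818 = 2.67721.
Na per 8 O = 0.23782 × 2.67721 = 0.637.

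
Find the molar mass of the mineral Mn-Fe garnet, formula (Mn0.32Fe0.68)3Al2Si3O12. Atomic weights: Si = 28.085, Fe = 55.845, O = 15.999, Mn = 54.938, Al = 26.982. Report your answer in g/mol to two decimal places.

Mn: 0.96 × 54.938 = 52.7405
Fe: 2.04 × 55.845 = 113.9238
Al: 2 × 26.982 = 53.9640
Si: 3 × 28.085 = 84.2550
O: 12 × 15.999 = 191.9880
Summing the contributions gives the formula mass.

496.87 g/mol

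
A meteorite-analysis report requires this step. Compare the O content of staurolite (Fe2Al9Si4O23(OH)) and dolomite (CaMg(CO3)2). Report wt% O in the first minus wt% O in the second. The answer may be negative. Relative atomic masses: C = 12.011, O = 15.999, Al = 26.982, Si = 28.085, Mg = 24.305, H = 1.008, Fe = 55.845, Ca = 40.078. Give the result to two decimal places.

-6.98 percentage points

First mineral: 383.976 g O in 851.852 g formula = 45.08 wt% O.
Second mineral: 95.994 g O in 184.399 g formula = 52.06 wt% O.
45.08% − 52.06% gives a difference of -6.98 percentage points.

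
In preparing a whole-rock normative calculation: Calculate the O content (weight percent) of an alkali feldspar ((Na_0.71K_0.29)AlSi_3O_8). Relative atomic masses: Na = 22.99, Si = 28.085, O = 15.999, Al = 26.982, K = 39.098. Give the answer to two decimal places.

47.96 weight percent

Molar mass of (Na_0.71K_0.29)AlSi_3O_8: 0.71*22.99 + 0.29*39.098 + 1*26.982 + 3*28.085 + 8*15.999 = 266.890 g/mol.
Mass of O per formula unit: 8 × 15.999 = 127.992 g.
Weight fraction O = 127.992 / 266.890 = 0.4796.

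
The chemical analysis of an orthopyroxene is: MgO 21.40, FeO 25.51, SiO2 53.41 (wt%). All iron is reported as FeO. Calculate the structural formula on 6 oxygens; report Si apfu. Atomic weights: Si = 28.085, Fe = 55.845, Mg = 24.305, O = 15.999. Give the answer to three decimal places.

2.002 Si apfu

MgO (M=40.304): mol = 0.53096; Mg = 0.53096, O = 0.53096.
FeO (M=71.844): mol = 0.35507; Fe = 0.35507, O = 0.35507.
SiO2 (M=60.083): mol = 0.88894; Si = 0.88894, O = 1.77788.
ΣO = 2.66391; factor = 6/ΣO = 2.25233.
Si apfu = 0.88894 × 2.25233 = 2.002.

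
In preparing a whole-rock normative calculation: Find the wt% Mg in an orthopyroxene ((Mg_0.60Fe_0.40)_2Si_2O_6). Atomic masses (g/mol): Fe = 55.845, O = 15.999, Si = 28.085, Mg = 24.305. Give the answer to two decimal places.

M((Mg_0.60Fe_0.40)_2Si_2O_6) = 226.006 g/mol.
Mg contributes 1.20 × 24.305 = 29.166 g per mole.
29.166/226.006 = 0.1290 → 12.90%.

12.90 weight percent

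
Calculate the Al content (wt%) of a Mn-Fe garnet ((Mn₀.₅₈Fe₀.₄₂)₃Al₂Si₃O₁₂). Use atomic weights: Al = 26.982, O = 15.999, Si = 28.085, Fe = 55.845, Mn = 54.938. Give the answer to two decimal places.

Formula mass = 1.74*54.938 + 1.26*55.845 + 2*26.982 + 3*28.085 + 12*15.999 = 496.164 g/mol, of which 53.964 g is Al.
So Al makes up 53.964/496.164 = 0.1088 of the mass, i.e. 10.88%.

10.88 wt%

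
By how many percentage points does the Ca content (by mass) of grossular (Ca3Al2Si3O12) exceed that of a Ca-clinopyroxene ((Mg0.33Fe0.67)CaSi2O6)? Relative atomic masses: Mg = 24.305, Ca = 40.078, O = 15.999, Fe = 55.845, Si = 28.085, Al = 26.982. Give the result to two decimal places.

9.83 percentage points

M(Ca3Al2Si3O12) = 450.441 g/mol, so wt% Ca = 120.234/450.441 × 100 = 26.69%.
M((Mg0.33Fe0.67)CaSi2O6) = 237.679 g/mol, so wt% Ca = 40.078/237.679 × 100 = 16.86%.
26.69 − 16.86 = 9.83 pp.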